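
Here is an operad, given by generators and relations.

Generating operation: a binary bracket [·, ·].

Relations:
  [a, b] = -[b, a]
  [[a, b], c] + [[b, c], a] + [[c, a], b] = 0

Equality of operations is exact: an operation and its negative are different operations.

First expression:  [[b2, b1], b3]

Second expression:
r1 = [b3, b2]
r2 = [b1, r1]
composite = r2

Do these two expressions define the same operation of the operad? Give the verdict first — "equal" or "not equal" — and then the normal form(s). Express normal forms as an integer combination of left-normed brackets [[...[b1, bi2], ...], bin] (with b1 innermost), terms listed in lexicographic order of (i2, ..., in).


not equal; first: -[[b1, b2], b3]; second: -[[b1, b2], b3] + [[b1, b3], b2]

The first composite normalizes to -[[b1, b2], b3]
The second composite normalizes to -[[b1, b2], b3] + [[b1, b3], b2]
Different reductions; not equal.


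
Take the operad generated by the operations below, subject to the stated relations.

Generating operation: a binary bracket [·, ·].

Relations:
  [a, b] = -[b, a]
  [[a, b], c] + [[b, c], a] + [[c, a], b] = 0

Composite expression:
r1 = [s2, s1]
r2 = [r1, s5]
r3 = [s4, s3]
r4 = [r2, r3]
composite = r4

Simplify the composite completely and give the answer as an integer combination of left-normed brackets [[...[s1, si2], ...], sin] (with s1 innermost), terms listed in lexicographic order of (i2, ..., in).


[[[[s1, s2], s5], s3], s4] - [[[[s1, s2], s5], s4], s3]

A multilinear Lie element is pinned by s1-initial words (s1 innermost).
Composite bracket: [[[s2, s1], s5], [s4, s3]]
Full expansion: 16 signed words from ab - ba (2^4 = 16).
Collect the words opening with s1:
  from s1s2s5s3s4, sign +1: term +[[[[s1, s2], s5], s3], s4]
  from s1s2s5s4s3, sign -1: term -[[[[s1, s2], s5], s4], s3]


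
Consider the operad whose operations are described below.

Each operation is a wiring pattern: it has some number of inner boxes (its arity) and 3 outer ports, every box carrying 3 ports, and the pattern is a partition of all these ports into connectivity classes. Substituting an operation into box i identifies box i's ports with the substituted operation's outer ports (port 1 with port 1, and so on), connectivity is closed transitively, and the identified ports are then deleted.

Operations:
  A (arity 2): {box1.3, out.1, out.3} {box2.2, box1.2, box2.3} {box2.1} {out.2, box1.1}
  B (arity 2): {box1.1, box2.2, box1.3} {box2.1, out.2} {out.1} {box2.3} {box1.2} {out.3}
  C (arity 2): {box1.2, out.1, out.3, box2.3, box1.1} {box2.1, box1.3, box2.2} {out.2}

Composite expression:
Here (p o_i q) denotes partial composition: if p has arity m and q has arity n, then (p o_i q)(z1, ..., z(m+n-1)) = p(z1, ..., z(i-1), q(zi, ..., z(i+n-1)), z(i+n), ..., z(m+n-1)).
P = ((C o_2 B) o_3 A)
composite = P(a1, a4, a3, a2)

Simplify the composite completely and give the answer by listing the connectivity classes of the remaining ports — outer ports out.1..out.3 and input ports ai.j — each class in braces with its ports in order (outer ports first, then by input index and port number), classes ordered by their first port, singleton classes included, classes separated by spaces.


{out.1, out.3, a1.1, a1.2} {out.2} {a1.3, a3.3} {a2.1} {a2.2, a2.3, a3.2} {a3.1, a4.1, a4.3} {a4.2}


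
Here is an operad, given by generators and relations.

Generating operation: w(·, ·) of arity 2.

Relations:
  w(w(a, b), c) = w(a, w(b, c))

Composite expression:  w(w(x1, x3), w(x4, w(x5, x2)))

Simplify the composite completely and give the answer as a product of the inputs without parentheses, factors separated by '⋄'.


x1 ⋄ x3 ⋄ x4 ⋄ x5 ⋄ x2

Under associativity of w, the answer is the x's in reading order.
w(x1, x3) spells out as x1 ⋄ x3
w(x5, x2) spells out as x5 ⋄ x2
w(x4, w(x5, x2)) spells out as x4 ⋄ x5 ⋄ x2
w(w(x1, x3), w(x4, w(x5, x2))) spells out as x1 ⋄ x3 ⋄ x4 ⋄ x5 ⋄ x2


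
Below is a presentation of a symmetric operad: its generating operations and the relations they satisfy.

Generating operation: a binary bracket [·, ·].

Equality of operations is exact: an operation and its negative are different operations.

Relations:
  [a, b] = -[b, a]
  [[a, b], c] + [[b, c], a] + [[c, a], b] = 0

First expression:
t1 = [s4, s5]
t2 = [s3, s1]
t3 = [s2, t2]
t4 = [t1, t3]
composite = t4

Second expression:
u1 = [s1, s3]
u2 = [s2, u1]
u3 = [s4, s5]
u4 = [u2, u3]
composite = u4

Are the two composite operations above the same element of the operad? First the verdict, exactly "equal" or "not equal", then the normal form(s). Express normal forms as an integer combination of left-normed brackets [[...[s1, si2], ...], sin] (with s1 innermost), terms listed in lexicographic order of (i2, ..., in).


equal — both sides give -[[[[s1, s3], s2], s4], s5] + [[[[s1, s3], s2], s5], s4]


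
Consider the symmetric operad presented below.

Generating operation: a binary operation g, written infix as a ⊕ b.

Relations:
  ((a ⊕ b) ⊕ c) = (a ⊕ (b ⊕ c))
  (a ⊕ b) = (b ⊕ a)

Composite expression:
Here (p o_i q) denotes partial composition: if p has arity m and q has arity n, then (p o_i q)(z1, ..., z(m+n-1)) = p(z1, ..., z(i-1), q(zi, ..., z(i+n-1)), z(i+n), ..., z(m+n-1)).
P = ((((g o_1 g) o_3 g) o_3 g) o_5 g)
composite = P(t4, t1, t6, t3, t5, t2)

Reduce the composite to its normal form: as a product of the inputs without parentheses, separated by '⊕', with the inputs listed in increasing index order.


t1 ⊕ t2 ⊕ t3 ⊕ t4 ⊕ t5 ⊕ t6

Both nesting and order wash out for g; what remains is which t's occur.
(t4 ⊕ t1) flattens to t4 ⊕ t1
(t6 ⊕ t3) flattens to t6 ⊕ t3
(t5 ⊕ t2) flattens to t5 ⊕ t2
((t6 ⊕ t3) ⊕ (t5 ⊕ t2)) flattens to t6 ⊕ t3 ⊕ t5 ⊕ t2
((t4 ⊕ t1) ⊕ ((t6 ⊕ t3) ⊕ (t5 ⊕ t2))) flattens to t4 ⊕ t1 ⊕ t6 ⊕ t3 ⊕ t5 ⊕ t2
commutativity sorts the factors: t1 ⊕ t2 ⊕ t3 ⊕ t4 ⊕ t5 ⊕ t6


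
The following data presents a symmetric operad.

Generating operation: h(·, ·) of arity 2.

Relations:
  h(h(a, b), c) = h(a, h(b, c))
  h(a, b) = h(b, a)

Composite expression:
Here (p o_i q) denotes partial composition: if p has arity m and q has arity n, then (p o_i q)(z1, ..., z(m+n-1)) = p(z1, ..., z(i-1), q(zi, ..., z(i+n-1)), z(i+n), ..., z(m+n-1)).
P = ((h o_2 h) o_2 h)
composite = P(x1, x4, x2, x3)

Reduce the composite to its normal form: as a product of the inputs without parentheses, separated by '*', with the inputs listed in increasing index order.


x1 * x2 * x3 * x4

With h associative and commutative, the x-input set is all that matters.
h(x4, x2) collapses to x4 * x2
h(h(x4, x2), x3) collapses to x4 * x2 * x3
h(x1, h(h(x4, x2), x3)) collapses to x1 * x4 * x2 * x3
the factors in increasing index order: x1 * x2 * x3 * x4


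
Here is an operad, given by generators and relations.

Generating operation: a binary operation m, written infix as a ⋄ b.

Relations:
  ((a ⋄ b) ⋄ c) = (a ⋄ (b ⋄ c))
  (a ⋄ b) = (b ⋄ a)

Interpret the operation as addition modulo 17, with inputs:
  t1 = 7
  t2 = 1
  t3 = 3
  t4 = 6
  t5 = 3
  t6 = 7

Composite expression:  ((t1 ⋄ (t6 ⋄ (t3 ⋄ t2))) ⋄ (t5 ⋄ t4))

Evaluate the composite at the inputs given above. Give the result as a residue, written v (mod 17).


(t3 ⋄ t2) = 4
(t6 ⋄ (t3 ⋄ t2)) = 11
(t1 ⋄ (t6 ⋄ (t3 ⋄ t2))) = 1
(t5 ⋄ t4) = 9
((t1 ⋄ (t6 ⋄ (t3 ⋄ t2))) ⋄ (t5 ⋄ t4)) = 10

10 (mod 17)


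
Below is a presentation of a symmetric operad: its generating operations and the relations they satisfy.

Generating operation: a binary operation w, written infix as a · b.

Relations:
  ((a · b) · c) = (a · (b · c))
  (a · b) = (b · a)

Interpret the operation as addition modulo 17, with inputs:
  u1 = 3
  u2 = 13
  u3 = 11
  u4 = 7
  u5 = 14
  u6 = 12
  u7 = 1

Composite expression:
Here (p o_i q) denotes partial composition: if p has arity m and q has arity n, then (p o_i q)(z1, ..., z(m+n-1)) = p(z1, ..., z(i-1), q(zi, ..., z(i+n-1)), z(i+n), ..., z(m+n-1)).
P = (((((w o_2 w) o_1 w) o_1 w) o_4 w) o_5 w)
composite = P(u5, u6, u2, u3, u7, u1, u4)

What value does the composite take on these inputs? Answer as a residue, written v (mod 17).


(u5 · u6) = 9
((u5 · u6) · u2) = 5
(u7 · u1) = 4
(u3 · (u7 · u1)) = 15
((u3 · (u7 · u1)) · u4) = 5
(((u5 · u6) · u2) · ((u3 · (u7 · u1)) · u4)) = 10

10 (mod 17)


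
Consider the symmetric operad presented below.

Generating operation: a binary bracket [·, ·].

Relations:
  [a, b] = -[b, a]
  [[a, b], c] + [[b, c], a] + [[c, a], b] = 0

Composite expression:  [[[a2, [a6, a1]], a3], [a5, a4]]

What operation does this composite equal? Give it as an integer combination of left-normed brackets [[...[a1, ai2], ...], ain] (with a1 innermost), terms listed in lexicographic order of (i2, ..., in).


-[[[[[a1, a6], a2], a3], a4], a5] + [[[[[a1, a6], a2], a3], a5], a4]

Skip Jacobi rewriting: expand, keep a1-initial words, read off terms.
Composite bracket: [[[a2, [a6, a1]], a3], [a5, a4]]
Applying ab - ba throughout gives 32 signed words (2^5 = 32).
Coefficients come from the a1-initial words:
  sign of a1a6a2a3a4a5 is -1, so it contributes -[[[[[a1, a6], a2], a3], a4], a5]
  sign of a1a6a2a3a5a4 is +1, so it contributes +[[[[[a1, a6], a2], a3], a5], a4]


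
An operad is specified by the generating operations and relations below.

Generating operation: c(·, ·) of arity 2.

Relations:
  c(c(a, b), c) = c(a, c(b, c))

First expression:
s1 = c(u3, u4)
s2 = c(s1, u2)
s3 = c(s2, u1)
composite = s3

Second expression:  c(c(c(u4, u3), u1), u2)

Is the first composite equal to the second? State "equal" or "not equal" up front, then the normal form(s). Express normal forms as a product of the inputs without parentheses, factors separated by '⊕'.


not equal — first u3 ⊕ u4 ⊕ u2 ⊕ u1, second u4 ⊕ u3 ⊕ u1 ⊕ u2

Normal form of the first expression: u3 ⊕ u4 ⊕ u2 ⊕ u1
Normal form of the second expression: u4 ⊕ u3 ⊕ u1 ⊕ u2
No match — not equal.


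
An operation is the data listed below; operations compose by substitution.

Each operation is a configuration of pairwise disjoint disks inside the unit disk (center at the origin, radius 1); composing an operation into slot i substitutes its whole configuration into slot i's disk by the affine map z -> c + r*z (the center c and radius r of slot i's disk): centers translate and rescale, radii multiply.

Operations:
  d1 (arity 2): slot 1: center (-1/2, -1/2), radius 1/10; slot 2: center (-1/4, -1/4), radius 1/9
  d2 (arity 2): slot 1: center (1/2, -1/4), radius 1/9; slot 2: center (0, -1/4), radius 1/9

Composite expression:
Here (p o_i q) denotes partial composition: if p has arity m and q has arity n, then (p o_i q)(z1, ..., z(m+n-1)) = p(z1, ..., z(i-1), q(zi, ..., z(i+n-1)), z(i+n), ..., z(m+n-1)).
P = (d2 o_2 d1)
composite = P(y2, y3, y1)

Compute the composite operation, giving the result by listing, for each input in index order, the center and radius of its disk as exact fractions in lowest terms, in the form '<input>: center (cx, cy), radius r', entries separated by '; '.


y1: center (-1/36, -5/18), radius 1/81; y2: center (1/2, -1/4), radius 1/9; y3: center (-1/18, -11/36), radius 1/90


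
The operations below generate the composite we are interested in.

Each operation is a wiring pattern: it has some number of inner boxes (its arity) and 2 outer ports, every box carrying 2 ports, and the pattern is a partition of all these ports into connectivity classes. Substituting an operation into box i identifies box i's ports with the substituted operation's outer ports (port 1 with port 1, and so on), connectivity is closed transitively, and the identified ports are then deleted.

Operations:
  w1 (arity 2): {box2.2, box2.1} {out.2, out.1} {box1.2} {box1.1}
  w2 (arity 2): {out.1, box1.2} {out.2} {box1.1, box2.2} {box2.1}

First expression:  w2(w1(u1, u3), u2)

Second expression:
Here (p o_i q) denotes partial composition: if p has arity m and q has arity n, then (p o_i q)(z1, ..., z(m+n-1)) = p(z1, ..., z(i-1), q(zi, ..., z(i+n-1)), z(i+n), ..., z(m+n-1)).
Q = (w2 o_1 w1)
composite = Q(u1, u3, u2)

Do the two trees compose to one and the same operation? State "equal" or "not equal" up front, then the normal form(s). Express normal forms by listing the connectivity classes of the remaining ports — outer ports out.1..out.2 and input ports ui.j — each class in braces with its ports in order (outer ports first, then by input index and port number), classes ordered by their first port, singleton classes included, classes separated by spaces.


equal: each reduces to {out.1, u2.2} {out.2} {u1.1} {u1.2} {u2.1} {u3.1, u3.2}

Normal form of the first expression: {out.1, u2.2} {out.2} {u1.1} {u1.2} {u2.1} {u3.1, u3.2}
Normal form of the second expression: {out.1, u2.2} {out.2} {u1.1} {u1.2} {u2.1} {u3.1, u3.2}
Both agree, so they are equal.


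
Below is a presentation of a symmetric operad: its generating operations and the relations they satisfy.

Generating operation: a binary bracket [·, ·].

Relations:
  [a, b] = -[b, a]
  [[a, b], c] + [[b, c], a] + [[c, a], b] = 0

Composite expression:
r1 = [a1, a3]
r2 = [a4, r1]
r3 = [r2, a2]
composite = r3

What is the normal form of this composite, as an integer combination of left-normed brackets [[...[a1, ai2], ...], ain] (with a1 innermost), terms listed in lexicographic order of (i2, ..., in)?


Expand each bracket as ab - ba; the a1-initial words give the coefficients.
Composite bracket: [[a4, [a1, a3]], a2]
Full expansion: 8 signed words from ab - ba (2^3 = 8).
Only words starting with a1 matter:
  a1a3a4a2 appears with sign -1, giving the term -[[[a1, a3], a4], a2]

-[[[a1, a3], a4], a2]


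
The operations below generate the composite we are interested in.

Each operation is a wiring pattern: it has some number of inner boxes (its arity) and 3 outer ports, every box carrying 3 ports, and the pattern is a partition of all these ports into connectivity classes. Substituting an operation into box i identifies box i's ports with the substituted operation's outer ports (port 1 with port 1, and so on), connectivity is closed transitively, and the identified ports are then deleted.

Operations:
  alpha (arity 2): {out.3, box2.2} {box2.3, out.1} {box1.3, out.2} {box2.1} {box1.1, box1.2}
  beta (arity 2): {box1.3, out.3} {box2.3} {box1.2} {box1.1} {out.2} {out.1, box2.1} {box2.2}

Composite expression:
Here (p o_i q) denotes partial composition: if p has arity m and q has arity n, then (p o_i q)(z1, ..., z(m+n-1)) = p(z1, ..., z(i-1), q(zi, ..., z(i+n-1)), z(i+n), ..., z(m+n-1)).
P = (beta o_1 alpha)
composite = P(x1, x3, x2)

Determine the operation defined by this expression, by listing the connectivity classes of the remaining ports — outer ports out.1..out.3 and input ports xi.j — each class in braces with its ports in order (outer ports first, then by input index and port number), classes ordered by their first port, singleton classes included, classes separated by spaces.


{out.1, x2.1} {out.2} {out.3, x3.2} {x1.1, x1.2} {x1.3} {x2.2} {x2.3} {x3.1} {x3.3}

Reachability decides: close wires over beta-identified ports.
composing alpha on (x1, x3), with out.j its own outer ports: {out.1, x3.3} {out.2, x1.3} {out.3, x3.2} {x1.1, x1.2} {x3.1}
composing beta on (x1, x3, x2), with out.j its own outer ports: {out.1, x2.1} {out.2} {out.3, x3.2} {x1.1, x1.2} {x1.3} {x2.2} {x2.3} {x3.1} {x3.3}


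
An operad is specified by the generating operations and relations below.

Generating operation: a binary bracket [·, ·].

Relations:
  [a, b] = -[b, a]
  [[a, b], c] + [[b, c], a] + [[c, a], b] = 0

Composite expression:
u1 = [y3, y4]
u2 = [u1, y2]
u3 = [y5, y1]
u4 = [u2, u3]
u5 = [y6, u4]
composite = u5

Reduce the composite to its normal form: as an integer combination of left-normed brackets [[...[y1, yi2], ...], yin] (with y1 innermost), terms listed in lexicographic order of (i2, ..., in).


[[[[[y1, y5], y2], y3], y4], y6] - [[[[[y1, y5], y2], y4], y3], y6] - [[[[[y1, y5], y3], y4], y2], y6] + [[[[[y1, y5], y4], y3], y2], y6]

A multilinear Lie element is pinned by y1-initial words (y1 innermost).
Composite bracket: [y6, [[[y3, y4], y2], [y5, y1]]]
Under [a, b] = ab - ba we get 32 signed associative words (2^5 = 32).
Only words starting with y1 matter:
  sign of y1y5y2y3y4y6 is +1, so it contributes +[[[[[y1, y5], y2], y3], y4], y6]
  sign of y1y5y2y4y3y6 is -1, so it contributes -[[[[[y1, y5], y2], y4], y3], y6]
  sign of y1y5y3y4y2y6 is -1, so it contributes -[[[[[y1, y5], y3], y4], y2], y6]
  sign of y1y5y4y3y2y6 is +1, so it contributes +[[[[[y1, y5], y4], y3], y2], y6]


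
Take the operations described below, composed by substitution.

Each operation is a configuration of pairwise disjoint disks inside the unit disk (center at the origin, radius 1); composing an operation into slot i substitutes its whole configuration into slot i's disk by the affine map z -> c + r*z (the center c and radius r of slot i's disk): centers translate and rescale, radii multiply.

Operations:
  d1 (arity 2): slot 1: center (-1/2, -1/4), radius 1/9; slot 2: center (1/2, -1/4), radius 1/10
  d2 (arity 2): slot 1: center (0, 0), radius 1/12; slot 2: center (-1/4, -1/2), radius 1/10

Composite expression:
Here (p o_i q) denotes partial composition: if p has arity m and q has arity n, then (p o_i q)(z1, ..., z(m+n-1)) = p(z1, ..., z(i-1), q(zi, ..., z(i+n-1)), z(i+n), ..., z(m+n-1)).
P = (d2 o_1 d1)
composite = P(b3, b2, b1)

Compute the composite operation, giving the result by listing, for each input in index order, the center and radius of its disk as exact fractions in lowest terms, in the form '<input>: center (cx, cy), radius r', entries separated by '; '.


b1: center (-1/4, -1/2), radius 1/10; b2: center (1/24, -1/48), radius 1/120; b3: center (-1/24, -1/48), radius 1/108


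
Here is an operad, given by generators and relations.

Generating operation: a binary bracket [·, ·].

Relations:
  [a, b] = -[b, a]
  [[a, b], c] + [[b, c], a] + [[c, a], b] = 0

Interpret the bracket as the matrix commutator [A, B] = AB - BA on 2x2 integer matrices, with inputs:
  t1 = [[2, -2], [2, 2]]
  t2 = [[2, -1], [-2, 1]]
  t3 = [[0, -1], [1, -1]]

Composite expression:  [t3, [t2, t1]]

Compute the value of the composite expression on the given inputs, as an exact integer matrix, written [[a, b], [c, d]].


[[4, -14], [-10, -4]]

[t2, t1] = [[-6, -2], [-2, 6]]
[t3, [t2, t1]] = [[4, -14], [-10, -4]]


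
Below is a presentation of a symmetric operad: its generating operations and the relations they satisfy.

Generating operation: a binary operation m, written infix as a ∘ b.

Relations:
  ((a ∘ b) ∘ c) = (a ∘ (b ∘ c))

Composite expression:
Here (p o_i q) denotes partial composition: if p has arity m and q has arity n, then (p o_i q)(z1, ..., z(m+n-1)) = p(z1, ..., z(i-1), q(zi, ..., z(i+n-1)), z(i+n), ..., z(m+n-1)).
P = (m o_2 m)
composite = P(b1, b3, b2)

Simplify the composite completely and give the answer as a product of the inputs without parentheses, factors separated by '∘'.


b1 ∘ b3 ∘ b2


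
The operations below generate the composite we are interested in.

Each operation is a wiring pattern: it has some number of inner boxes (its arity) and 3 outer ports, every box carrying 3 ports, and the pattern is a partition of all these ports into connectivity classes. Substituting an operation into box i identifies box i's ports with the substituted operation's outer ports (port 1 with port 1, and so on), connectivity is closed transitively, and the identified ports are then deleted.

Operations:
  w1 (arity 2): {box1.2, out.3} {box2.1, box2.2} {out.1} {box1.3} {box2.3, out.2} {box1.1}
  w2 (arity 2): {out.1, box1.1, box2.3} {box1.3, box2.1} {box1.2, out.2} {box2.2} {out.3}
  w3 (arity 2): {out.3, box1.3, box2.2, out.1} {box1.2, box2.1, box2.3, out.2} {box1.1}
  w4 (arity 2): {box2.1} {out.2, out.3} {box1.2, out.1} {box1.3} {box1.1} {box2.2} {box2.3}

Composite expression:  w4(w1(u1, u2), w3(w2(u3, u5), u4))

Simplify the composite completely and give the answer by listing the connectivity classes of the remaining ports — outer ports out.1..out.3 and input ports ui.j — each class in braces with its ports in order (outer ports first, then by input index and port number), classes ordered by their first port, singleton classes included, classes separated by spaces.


{out.1, u2.3} {out.2, out.3} {u1.1} {u1.2} {u1.3} {u2.1, u2.2} {u3.1, u5.3} {u3.2, u4.1, u4.3} {u3.3, u5.1} {u4.2} {u5.2}


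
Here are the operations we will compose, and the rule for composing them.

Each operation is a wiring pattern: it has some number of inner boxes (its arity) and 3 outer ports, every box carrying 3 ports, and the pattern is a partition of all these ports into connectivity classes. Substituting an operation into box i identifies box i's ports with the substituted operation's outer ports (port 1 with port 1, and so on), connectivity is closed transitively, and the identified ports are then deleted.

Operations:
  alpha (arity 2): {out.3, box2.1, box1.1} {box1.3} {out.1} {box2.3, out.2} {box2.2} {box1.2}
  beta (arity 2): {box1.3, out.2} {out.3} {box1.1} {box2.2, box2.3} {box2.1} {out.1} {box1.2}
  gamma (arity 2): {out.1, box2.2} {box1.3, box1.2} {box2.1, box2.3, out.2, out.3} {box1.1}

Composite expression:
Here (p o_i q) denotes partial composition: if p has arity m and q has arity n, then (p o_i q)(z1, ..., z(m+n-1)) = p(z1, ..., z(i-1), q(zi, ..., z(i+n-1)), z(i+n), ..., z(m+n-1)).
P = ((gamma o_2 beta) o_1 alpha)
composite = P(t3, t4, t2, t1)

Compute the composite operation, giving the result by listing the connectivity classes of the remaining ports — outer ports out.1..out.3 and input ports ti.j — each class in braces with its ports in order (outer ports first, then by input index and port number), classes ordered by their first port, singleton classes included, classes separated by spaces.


{out.1, t2.3} {out.2, out.3} {t1.1} {t1.2, t1.3} {t2.1} {t2.2} {t3.1, t4.1, t4.3} {t3.2} {t3.3} {t4.2}

After gluing at gamma, chains via deleted ports link the t-ports.
composing alpha on (t3, t4), with out.j its own outer ports: {out.1} {out.2, t4.3} {out.3, t3.1, t4.1} {t3.2} {t3.3} {t4.2}
composing beta on (t2, t1), with out.j its own outer ports: {out.1} {out.2, t2.3} {out.3} {t1.1} {t1.2, t1.3} {t2.1} {t2.2}
composing gamma on (t3, t4, t2, t1), with out.j its own outer ports: {out.1, t2.3} {out.2, out.3} {t1.1} {t1.2, t1.3} {t2.1} {t2.2} {t3.1, t4.1, t4.3} {t3.2} {t3.3} {t4.2}


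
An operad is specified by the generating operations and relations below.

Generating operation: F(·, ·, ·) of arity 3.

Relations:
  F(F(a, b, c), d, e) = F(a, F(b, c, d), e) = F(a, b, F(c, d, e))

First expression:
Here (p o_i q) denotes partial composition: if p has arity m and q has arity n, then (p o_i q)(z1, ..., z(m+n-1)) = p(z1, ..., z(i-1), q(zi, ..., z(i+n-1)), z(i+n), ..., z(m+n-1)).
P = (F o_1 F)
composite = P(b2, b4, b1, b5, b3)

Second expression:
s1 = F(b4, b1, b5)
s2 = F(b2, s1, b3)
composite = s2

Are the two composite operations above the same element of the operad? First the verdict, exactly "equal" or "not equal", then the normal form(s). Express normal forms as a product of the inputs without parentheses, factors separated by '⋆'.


equal; the common form is b2 ⋆ b4 ⋆ b1 ⋆ b5 ⋆ b3

The first expression, normalized: b2 ⋆ b4 ⋆ b1 ⋆ b5 ⋆ b3
The second expression, normalized: b2 ⋆ b4 ⋆ b1 ⋆ b5 ⋆ b3
One common form — equal.


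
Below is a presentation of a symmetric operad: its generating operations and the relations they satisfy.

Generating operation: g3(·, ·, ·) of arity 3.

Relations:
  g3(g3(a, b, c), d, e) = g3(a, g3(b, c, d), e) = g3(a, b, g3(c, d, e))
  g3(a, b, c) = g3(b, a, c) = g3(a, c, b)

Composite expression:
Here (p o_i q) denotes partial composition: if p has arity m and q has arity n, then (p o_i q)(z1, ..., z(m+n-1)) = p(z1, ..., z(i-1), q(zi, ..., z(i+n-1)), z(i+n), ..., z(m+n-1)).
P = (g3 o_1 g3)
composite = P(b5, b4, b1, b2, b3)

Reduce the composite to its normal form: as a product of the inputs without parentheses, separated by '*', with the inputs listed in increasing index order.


b1 * b2 * b3 * b4 * b5

Both nesting and order wash out for g3; what remains is which b's occur.
g3(b5, b4, b1) linearizes to b5 * b4 * b1
g3(g3(b5, b4, b1), b2, b3) linearizes to b5 * b4 * b1 * b2 * b3
the factors in increasing index order: b1 * b2 * b3 * b4 * b5


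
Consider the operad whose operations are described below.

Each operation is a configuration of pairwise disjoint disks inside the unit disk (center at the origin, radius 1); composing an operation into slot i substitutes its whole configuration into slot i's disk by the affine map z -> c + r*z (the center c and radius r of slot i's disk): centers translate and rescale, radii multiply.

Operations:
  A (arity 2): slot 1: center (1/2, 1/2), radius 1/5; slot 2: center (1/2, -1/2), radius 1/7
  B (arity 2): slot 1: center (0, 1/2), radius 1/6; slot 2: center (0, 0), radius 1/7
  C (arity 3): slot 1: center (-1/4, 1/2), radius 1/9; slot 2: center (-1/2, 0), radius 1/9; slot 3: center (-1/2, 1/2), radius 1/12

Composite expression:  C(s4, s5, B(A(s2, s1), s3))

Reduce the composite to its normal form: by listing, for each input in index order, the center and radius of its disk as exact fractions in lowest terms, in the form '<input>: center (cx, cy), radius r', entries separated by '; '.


s1: center (-71/144, 77/144), radius 1/504; s2: center (-71/144, 79/144), radius 1/360; s3: center (-1/2, 1/2), radius 1/84; s4: center (-1/4, 1/2), radius 1/9; s5: center (-1/2, 0), radius 1/9

Each s-disk chains the slot maps above it in C; radii multiply.
tracing s4 down its 1-map path: center (-1/4, 1/2), radius 1/9
tracing s5 down its 1-map path: center (-1/2, 0), radius 1/9
tracing s2 down its 3-map path: center (-71/144, 79/144), radius 1/360
tracing s1 down its 3-map path: center (-71/144, 77/144), radius 1/504
tracing s3 down its 2-map path: center (-1/2, 1/2), radius 1/84


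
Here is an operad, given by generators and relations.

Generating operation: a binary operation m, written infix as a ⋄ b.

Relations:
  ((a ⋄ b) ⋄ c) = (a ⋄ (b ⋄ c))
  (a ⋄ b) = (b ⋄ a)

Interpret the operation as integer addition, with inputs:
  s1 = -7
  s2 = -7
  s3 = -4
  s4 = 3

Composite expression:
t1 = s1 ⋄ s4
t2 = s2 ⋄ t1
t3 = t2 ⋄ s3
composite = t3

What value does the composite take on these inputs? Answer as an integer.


(s1 ⋄ s4) = -4
(s2 ⋄ (s1 ⋄ s4)) = -11
((s2 ⋄ (s1 ⋄ s4)) ⋄ s3) = -15

-15


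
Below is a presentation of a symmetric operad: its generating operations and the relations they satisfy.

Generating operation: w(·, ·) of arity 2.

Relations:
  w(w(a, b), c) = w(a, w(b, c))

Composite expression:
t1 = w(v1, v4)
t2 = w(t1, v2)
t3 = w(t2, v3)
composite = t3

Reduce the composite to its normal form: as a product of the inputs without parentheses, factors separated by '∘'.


Associativity of w dissolves the nesting; only the v-input order survives.
w(v1, v4) spells out as v1 ∘ v4
w(w(v1, v4), v2) spells out as v1 ∘ v4 ∘ v2
w(w(w(v1, v4), v2), v3) spells out as v1 ∘ v4 ∘ v2 ∘ v3

v1 ∘ v4 ∘ v2 ∘ v3


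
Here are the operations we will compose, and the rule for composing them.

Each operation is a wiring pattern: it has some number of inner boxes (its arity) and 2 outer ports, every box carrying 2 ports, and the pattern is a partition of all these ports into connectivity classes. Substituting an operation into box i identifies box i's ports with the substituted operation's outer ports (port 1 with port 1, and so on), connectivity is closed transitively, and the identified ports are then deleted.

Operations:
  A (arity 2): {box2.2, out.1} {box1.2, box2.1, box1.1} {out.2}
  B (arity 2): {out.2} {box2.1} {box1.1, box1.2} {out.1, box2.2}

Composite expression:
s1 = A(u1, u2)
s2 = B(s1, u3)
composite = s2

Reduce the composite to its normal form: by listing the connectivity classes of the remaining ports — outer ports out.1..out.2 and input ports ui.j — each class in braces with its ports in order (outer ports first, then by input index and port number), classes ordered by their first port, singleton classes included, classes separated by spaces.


{out.1, u3.2} {out.2} {u1.1, u1.2, u2.1} {u2.2} {u3.1}


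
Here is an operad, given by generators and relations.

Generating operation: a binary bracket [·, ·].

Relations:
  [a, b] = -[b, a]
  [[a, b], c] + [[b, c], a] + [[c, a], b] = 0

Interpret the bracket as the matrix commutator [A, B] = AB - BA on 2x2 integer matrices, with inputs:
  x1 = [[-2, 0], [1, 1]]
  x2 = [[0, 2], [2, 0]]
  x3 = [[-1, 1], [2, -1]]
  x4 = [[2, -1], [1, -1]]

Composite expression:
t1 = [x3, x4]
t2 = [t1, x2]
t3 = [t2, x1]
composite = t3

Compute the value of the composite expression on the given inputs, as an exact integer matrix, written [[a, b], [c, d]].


[[12, 36], [72, -12]]

[x3, x4] = [[3, -3], [6, -3]]
[[x3, x4], x2] = [[-18, 12], [-12, 18]]
[[[x3, x4], x2], x1] = [[12, 36], [72, -12]]


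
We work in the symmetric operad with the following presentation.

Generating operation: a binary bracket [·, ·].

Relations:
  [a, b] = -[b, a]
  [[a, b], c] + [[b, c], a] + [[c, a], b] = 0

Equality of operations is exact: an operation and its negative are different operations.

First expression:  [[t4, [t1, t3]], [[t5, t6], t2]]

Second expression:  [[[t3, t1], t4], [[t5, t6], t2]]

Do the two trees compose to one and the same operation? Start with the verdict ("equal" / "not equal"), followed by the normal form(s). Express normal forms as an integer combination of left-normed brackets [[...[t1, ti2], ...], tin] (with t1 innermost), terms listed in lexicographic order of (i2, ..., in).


equal: each reduces to [[[[[t1, t3], t4], t2], t5], t6] - [[[[[t1, t3], t4], t2], t6], t5] - [[[[[t1, t3], t4], t5], t6], t2] + [[[[[t1, t3], t4], t6], t5], t2]

Normal form of the first expression: [[[[[t1, t3], t4], t2], t5], t6] - [[[[[t1, t3], t4], t2], t6], t5] - [[[[[t1, t3], t4], t5], t6], t2] + [[[[[t1, t3], t4], t6], t5], t2]
Normal form of the second expression: [[[[[t1, t3], t4], t2], t5], t6] - [[[[[t1, t3], t4], t2], t6], t5] - [[[[[t1, t3], t4], t5], t6], t2] + [[[[[t1, t3], t4], t6], t5], t2]
Identical normal forms: equal.


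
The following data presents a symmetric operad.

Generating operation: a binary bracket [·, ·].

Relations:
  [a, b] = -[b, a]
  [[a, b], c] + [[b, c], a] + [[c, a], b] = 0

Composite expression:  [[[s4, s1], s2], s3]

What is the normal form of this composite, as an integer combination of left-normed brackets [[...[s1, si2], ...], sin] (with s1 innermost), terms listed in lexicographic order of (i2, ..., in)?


-[[[s1, s4], s2], s3]

Expand each bracket as ab - ba; the s1-initial words give the coefficients.
Composite bracket: [[[s4, s1], s2], s3]
Applying ab - ba throughout gives 8 signed words (2^3 = 8).
Words beginning with s1 determine it all:
  s1s4s2s3 (sign -1) contributes -[[[s1, s4], s2], s3]


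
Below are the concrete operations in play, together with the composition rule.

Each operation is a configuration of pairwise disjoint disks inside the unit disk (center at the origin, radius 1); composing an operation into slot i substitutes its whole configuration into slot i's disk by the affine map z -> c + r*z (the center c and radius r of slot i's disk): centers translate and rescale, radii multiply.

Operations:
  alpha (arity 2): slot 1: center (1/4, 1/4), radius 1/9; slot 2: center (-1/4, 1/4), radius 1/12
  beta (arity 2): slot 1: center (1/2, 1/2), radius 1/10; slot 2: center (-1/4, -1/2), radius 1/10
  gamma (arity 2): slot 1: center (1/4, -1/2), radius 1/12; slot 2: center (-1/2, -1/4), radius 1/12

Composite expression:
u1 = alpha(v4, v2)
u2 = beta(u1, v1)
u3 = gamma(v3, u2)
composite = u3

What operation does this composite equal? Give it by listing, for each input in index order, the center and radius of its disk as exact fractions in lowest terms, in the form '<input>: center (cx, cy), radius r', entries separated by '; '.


v1: center (-25/48, -7/24), radius 1/120; v2: center (-221/480, -33/160), radius 1/1440; v3: center (1/4, -1/2), radius 1/12; v4: center (-73/160, -33/160), radius 1/1080

Below gamma, radii multiply path by path; the v-disk centers shift.
tracing v3 down its 1-map path: center (1/4, -1/2), radius 1/12
tracing v4 down its 3-map path: center (-73/160, -33/160), radius 1/1080
tracing v2 down its 3-map path: center (-221/480, -33/160), radius 1/1440
tracing v1 down its 2-map path: center (-25/48, -7/24), radius 1/120


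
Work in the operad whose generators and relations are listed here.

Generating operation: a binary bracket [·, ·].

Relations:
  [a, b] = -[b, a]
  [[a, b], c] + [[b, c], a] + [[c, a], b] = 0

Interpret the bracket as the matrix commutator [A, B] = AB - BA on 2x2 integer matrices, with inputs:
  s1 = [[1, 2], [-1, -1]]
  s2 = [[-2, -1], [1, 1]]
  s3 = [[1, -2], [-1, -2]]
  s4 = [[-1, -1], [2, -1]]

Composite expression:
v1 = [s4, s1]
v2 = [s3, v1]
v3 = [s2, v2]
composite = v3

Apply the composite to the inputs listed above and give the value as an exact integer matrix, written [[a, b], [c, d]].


[s4, s1] = [[-3, 2], [4, 3]]
[s3, [s4, s1]] = [[-6, -6], [-6, 6]]
[s2, [s3, [s4, s1]]] = [[12, 6], [-30, -12]]

[[12, 6], [-30, -12]]


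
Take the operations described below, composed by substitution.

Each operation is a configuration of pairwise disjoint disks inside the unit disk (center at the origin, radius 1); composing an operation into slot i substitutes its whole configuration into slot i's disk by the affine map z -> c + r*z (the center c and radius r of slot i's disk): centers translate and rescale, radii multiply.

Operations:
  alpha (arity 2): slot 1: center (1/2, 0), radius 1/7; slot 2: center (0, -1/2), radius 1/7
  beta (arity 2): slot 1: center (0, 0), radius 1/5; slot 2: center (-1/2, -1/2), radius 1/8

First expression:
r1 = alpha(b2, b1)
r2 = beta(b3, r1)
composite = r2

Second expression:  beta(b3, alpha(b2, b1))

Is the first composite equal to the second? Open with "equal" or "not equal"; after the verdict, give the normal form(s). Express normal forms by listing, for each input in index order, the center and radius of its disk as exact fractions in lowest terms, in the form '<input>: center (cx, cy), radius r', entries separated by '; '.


equal; both compose to b1: center (-1/2, -9/16), radius 1/56; b2: center (-7/16, -1/2), radius 1/56; b3: center (0, 0), radius 1/5


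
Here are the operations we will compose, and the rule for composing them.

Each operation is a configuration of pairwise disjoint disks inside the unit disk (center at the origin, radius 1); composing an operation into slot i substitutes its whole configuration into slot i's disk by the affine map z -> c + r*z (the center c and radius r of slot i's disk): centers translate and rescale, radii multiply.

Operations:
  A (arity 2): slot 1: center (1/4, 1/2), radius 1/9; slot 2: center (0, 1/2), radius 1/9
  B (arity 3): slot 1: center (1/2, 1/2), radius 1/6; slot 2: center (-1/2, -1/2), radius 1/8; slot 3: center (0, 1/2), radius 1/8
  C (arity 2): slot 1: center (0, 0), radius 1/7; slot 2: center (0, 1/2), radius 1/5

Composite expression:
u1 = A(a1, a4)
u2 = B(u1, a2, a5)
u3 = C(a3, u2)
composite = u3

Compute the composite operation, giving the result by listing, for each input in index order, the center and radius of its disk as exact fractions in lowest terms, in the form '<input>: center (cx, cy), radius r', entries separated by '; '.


a1: center (13/120, 37/60), radius 1/270; a2: center (-1/10, 2/5), radius 1/40; a3: center (0, 0), radius 1/7; a4: center (1/10, 37/60), radius 1/270; a5: center (0, 3/5), radius 1/40


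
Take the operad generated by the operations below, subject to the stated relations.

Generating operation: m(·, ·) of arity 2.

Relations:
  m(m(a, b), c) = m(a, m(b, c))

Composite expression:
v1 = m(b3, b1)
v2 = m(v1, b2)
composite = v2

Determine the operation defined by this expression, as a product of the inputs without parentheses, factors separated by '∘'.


b3 ∘ b1 ∘ b2


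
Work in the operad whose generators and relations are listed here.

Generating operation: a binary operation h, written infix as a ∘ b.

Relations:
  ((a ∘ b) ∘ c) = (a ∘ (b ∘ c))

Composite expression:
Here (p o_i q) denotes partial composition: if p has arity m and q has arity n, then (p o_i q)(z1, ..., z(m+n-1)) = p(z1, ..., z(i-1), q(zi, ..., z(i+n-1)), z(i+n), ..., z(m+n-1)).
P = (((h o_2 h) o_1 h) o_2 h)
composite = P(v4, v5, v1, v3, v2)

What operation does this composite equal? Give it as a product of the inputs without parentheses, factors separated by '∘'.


Under associativity of h, the answer is the v's in reading order.
(v5 ∘ v1) reduces to v5 ∘ v1
(v4 ∘ (v5 ∘ v1)) reduces to v4 ∘ v5 ∘ v1
(v3 ∘ v2) reduces to v3 ∘ v2
((v4 ∘ (v5 ∘ v1)) ∘ (v3 ∘ v2)) reduces to v4 ∘ v5 ∘ v1 ∘ v3 ∘ v2

v4 ∘ v5 ∘ v1 ∘ v3 ∘ v2


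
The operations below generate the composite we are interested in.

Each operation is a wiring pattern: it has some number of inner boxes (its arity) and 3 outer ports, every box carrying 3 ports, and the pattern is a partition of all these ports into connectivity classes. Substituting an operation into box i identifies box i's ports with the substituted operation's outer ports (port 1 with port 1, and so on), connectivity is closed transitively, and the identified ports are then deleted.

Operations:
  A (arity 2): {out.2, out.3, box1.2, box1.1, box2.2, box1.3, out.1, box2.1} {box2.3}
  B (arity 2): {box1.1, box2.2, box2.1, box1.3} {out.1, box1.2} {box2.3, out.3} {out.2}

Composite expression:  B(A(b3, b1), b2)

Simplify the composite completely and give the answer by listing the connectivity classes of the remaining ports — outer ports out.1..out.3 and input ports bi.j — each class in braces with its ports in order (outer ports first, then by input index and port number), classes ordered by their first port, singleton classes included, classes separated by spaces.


{out.1, b1.1, b1.2, b2.1, b2.2, b3.1, b3.2, b3.3} {out.2} {out.3, b2.3} {b1.3}

After gluing at B, chains via deleted ports link the b-ports.
A over (b3, b1) gives {out.1, out.2, out.3, b1.1, b1.2, b3.1, b3.2, b3.3} {b1.3}, out.j being that stage's outer ports
B over (b3, b1, b2) gives {out.1, b1.1, b1.2, b2.1, b2.2, b3.1, b3.2, b3.3} {out.2} {out.3, b2.3} {b1.3}, out.j being that stage's outer ports


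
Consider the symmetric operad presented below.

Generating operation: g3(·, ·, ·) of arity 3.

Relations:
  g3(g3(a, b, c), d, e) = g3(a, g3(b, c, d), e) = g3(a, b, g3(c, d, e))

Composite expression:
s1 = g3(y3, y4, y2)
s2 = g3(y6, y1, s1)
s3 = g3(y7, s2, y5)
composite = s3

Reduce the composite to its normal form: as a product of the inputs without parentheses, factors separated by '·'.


y7 · y6 · y1 · y3 · y4 · y2 · y5

Every regrouping of g3 is equal, so read the y-inputs in written order.
g3(y3, y4, y2) flattens to y3 · y4 · y2
g3(y6, y1, g3(y3, y4, y2)) flattens to y6 · y1 · y3 · y4 · y2
g3(y7, g3(y6, y1, g3(y3, y4, y2)), y5) flattens to y7 · y6 · y1 · y3 · y4 · y2 · y5


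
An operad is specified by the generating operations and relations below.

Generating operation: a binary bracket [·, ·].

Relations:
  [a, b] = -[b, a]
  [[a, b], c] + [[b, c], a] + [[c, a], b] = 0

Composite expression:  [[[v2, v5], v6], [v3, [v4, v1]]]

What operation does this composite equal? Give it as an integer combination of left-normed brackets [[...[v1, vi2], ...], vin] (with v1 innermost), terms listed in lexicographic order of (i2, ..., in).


-[[[[[v1, v4], v3], v2], v5], v6] + [[[[[v1, v4], v3], v5], v2], v6] + [[[[[v1, v4], v3], v6], v2], v5] - [[[[[v1, v4], v3], v6], v5], v2]

Expand each bracket as ab - ba; the v1-initial words give the coefficients.
Composite bracket: [[[v2, v5], v6], [v3, [v4, v1]]]
The bracket unfolds into 32 signed words via [a, b] = ab - ba (2^5 = 32).
The v1-initial words carry the normal form:
  v1v4v3v2v5v6 (sign -1) contributes -[[[[[v1, v4], v3], v2], v5], v6]
  v1v4v3v5v2v6 (sign +1) contributes +[[[[[v1, v4], v3], v5], v2], v6]
  v1v4v3v6v2v5 (sign +1) contributes +[[[[[v1, v4], v3], v6], v2], v5]
  v1v4v3v6v5v2 (sign -1) contributes -[[[[[v1, v4], v3], v6], v5], v2]
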